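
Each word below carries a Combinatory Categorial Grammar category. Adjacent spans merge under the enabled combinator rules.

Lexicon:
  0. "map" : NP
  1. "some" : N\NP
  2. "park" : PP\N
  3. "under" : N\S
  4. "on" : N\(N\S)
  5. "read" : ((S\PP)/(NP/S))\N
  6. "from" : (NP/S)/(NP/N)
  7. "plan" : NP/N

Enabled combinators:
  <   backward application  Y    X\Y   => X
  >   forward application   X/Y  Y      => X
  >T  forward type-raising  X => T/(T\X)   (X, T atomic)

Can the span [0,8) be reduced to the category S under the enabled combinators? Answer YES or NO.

[0,8] S   <
  [0,3] PP   <
    [0,2] N   <
      [0,1] "map" : NP
      [1,2] "some" : N\NP
    [2,3] "park" : PP\N
  [3,8] S\PP   >
    [3,6] (S\PP)/(NP/S)   <
      [3,5] N   <
        [3,4] "under" : N\S
        [4,5] "on" : N\(N\S)
      [5,6] "read" : ((S\PP)/(NP/S))\N
    [6,8] NP/S   >
      [6,7] "from" : (NP/S)/(NP/N)
      [7,8] "plan" : NP/N

YES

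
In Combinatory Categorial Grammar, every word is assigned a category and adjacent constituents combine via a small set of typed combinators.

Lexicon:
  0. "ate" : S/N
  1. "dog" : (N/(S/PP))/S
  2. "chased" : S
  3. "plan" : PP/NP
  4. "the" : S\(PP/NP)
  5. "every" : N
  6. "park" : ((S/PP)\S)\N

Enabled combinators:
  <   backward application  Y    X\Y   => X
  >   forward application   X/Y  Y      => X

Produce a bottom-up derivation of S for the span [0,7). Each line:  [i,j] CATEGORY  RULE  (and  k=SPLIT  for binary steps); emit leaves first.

[0,1] S/N  lex  "ate"
[1,2] (N/(S/PP))/S  lex  "dog"
[2,3] S  lex  "chased"
[1,3] N/(S/PP)  >  k=2
[3,4] PP/NP  lex  "plan"
[4,5] S\(PP/NP)  lex  "the"
[3,5] S  <  k=4
[5,6] N  lex  "every"
[6,7] ((S/PP)\S)\N  lex  "park"
[5,7] (S/PP)\S  <  k=6
[3,7] S/PP  <  k=5
[1,7] N  >  k=3
[0,7] S  >  k=1

[0,7] S   >
  [0,1] "ate" : S/N
  [1,7] N   >
    [1,3] N/(S/PP)   >
      [1,2] "dog" : (N/(S/PP))/S
      [2,3] "chased" : S
    [3,7] S/PP   <
      [3,5] S   <
        [3,4] "plan" : PP/NP
        [4,5] "the" : S\(PP/NP)
      [5,7] (S/PP)\S   <
        [5,6] "every" : N
        [6,7] "park" : ((S/PP)\S)\N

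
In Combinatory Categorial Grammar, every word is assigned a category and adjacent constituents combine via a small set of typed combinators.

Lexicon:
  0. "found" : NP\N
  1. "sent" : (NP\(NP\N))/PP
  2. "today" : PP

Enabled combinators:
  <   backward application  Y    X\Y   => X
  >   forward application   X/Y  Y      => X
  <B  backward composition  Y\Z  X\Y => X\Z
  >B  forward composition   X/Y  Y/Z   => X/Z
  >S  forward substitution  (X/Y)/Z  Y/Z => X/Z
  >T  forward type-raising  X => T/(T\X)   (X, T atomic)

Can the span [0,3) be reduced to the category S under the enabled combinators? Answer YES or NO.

NO

NP\N (NP\(NP\N))/PP PP
CKY chart[0,3] = {N/(N\NP), NP, NP/(NP\NP), PP/(PP\NP), S/(S\NP)}; S ∉ chart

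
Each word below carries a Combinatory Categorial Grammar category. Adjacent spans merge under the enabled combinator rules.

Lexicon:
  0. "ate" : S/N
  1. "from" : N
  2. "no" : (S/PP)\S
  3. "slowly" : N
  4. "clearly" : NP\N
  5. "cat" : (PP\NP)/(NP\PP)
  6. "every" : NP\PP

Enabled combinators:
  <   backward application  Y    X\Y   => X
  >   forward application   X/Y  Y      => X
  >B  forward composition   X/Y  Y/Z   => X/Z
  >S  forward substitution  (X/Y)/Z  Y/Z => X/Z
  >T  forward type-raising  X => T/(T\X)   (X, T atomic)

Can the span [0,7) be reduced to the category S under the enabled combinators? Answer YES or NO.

YES

[0,7] S   >
  [0,3] S/PP   <
    [0,2] S   >
      [0,1] "ate" : S/N
      [1,2] "from" : N
    [2,3] "no" : (S/PP)\S
  [3,7] PP   <
    [3,5] NP   >
      [3,4] NP/(NP\N)   >T
        [3,4] "slowly" : N
      [4,5] "clearly" : NP\N
    [5,7] PP\NP   >
      [5,6] "cat" : (PP\NP)/(NP\PP)
      [6,7] "every" : NP\PP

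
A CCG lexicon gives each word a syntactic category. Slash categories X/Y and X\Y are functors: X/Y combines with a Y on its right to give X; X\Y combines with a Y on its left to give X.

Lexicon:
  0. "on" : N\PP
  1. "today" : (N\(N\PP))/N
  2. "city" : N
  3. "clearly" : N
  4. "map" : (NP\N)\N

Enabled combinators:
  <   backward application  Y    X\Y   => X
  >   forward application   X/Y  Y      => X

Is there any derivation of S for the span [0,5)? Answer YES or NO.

NO

N\PP (N\(N\PP))/N N N (NP\N)\N
CKY chart[0,5] = {NP}; S ∉ chart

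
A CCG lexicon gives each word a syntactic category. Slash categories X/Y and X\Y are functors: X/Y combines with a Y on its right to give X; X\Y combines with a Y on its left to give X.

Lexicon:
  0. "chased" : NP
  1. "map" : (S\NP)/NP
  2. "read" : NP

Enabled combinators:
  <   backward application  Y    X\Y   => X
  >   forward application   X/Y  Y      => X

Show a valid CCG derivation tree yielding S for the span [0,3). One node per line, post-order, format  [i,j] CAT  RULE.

[0,1] NP  lex  "chased"
[1,2] (S\NP)/NP  lex  "map"
[2,3] NP  lex  "read"
[1,3] S\NP  >  k=2
[0,3] S  <  k=1

[0,3] S   <
  [0,1] "chased" : NP
  [1,3] S\NP   >
    [1,2] "map" : (S\NP)/NP
    [2,3] "read" : NP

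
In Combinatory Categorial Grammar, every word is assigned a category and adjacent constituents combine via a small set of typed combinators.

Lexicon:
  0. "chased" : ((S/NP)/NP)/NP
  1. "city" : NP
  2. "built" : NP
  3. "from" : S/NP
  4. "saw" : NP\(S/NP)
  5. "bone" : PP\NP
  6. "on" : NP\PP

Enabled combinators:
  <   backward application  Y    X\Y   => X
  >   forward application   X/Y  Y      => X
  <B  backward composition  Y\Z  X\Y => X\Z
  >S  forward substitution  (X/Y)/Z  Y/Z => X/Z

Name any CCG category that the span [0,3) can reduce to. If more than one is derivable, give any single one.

S/NP

[0,7] S   >
  [0,3] S/NP   >
    [0,2] (S/NP)/NP   >
      [0,1] "chased" : ((S/NP)/NP)/NP
      [1,2] "city" : NP
    [2,3] "built" : NP
  [3,7] NP   <
    [3,6] PP   <
      [3,5] NP   <
        [3,4] "from" : S/NP
        [4,5] "saw" : NP\(S/NP)
      [5,6] "bone" : PP\NP
    [6,7] "on" : NP\PP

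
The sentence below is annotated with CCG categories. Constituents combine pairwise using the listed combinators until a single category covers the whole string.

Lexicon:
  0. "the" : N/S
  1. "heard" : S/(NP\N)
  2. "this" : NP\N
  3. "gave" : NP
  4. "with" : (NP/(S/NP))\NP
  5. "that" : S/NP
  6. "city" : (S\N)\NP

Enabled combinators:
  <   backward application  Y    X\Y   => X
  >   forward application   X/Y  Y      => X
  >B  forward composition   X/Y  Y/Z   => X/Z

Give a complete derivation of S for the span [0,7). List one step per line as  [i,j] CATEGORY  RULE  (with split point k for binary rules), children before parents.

[0,1] N/S  lex  "the"
[1,2] S/(NP\N)  lex  "heard"
[2,3] NP\N  lex  "this"
[1,3] S  >  k=2
[0,3] N  >  k=1
[3,4] NP  lex  "gave"
[4,5] (NP/(S/NP))\NP  lex  "with"
[3,5] NP/(S/NP)  <  k=4
[5,6] S/NP  lex  "that"
[3,6] NP  >  k=5
[6,7] (S\N)\NP  lex  "city"
[3,7] S\N  <  k=6
[0,7] S  <  k=3

[0,7] S   <
  [0,3] N   >
    [0,1] "the" : N/S
    [1,3] S   >
      [1,2] "heard" : S/(NP\N)
      [2,3] "this" : NP\N
  [3,7] S\N   <
    [3,6] NP   >
      [3,5] NP/(S/NP)   <
        [3,4] "gave" : NP
        [4,5] "with" : (NP/(S/NP))\NP
      [5,6] "that" : S/NP
    [6,7] "city" : (S\N)\NP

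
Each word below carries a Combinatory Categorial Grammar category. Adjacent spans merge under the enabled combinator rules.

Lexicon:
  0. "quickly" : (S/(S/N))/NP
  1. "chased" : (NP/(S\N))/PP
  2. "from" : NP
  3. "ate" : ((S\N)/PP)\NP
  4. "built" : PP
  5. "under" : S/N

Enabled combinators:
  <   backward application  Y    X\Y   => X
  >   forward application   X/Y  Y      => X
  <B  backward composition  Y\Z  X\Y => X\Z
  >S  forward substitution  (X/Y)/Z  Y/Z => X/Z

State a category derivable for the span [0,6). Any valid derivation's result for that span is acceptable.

[0,6] S   >
  [0,5] S/(S/N)   >
    [0,1] "quickly" : (S/(S/N))/NP
    [1,5] NP   >
      [1,4] NP/PP   >S
        [1,2] "chased" : (NP/(S\N))/PP
        [2,4] (S\N)/PP   <
          [2,3] "from" : NP
          [3,4] "ate" : ((S\N)/PP)\NP
      [4,5] "built" : PP
  [5,6] "under" : S/N

S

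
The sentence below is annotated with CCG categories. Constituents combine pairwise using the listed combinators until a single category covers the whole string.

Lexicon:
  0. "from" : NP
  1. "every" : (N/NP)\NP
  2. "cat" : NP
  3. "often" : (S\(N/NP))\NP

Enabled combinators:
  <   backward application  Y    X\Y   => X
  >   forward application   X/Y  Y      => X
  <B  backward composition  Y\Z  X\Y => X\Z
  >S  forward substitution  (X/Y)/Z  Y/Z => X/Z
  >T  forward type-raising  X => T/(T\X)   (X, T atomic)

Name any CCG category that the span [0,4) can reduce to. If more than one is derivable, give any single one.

S

[0,4] S   >
  [0,1] S/(S\NP)   >T
    [0,1] "from" : NP
  [1,4] S\NP   <B
    [1,2] "every" : (N/NP)\NP
    [2,4] S\(N/NP)   <
      [2,3] "cat" : NP
      [3,4] "often" : (S\(N/NP))\NP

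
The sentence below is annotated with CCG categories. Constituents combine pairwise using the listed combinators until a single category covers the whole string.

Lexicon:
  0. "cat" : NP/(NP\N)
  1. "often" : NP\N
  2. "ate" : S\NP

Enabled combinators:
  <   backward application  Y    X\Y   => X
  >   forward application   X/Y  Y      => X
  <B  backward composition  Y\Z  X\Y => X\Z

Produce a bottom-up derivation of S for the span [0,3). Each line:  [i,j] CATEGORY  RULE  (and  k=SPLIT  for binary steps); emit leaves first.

[0,3] S   <
  [0,2] NP   >
    [0,1] "cat" : NP/(NP\N)
    [1,2] "often" : NP\N
  [2,3] "ate" : S\NP

[0,1] NP/(NP\N)  lex  "cat"
[1,2] NP\N  lex  "often"
[0,2] NP  >  k=1
[2,3] S\NP  lex  "ate"
[0,3] S  <  k=2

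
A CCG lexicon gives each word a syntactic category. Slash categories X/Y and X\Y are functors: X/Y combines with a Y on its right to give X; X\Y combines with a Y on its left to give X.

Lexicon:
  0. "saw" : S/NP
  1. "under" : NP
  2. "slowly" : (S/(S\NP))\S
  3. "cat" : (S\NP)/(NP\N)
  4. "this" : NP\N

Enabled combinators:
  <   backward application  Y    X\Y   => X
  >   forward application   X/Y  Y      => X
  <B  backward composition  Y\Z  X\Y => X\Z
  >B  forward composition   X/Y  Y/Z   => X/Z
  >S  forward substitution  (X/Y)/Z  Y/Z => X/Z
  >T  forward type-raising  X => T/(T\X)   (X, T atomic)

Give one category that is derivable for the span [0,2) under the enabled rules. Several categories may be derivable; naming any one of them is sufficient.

[0,5] S   >
  [0,3] S/(S\NP)   <
    [0,2] S   >
      [0,1] "saw" : S/NP
      [1,2] "under" : NP
    [2,3] "slowly" : (S/(S\NP))\S
  [3,5] S\NP   >
    [3,4] "cat" : (S\NP)/(NP\N)
    [4,5] "this" : NP\N

S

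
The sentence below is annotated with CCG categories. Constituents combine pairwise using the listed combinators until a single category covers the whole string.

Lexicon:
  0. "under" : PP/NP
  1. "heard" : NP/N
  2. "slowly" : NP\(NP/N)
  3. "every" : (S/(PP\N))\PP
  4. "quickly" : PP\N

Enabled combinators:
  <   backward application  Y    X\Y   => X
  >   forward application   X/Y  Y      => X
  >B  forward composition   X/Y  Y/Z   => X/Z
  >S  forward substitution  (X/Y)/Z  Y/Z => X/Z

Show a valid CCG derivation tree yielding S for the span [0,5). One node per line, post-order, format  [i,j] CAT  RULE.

[0,5] S   >
  [0,4] S/(PP\N)   <
    [0,3] PP   >
      [0,1] "under" : PP/NP
      [1,3] NP   <
        [1,2] "heard" : NP/N
        [2,3] "slowly" : NP\(NP/N)
    [3,4] "every" : (S/(PP\N))\PP
  [4,5] "quickly" : PP\N

[0,1] PP/NP  lex  "under"
[1,2] NP/N  lex  "heard"
[2,3] NP\(NP/N)  lex  "slowly"
[1,3] NP  <  k=2
[0,3] PP  >  k=1
[3,4] (S/(PP\N))\PP  lex  "every"
[0,4] S/(PP\N)  <  k=3
[4,5] PP\N  lex  "quickly"
[0,5] S  >  k=4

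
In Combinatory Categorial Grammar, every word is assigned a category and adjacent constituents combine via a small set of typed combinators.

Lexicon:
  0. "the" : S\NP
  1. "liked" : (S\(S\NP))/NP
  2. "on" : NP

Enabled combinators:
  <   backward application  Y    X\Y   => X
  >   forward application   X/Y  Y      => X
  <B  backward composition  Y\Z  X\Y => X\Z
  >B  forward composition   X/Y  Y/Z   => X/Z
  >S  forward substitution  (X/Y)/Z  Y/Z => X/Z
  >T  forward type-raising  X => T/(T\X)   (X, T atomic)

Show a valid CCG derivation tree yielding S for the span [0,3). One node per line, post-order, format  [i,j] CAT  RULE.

[0,3] S   <
  [0,1] "the" : S\NP
  [1,3] S\(S\NP)   >
    [1,2] "liked" : (S\(S\NP))/NP
    [2,3] "on" : NP

[0,1] S\NP  lex  "the"
[1,2] (S\(S\NP))/NP  lex  "liked"
[2,3] NP  lex  "on"
[1,3] S\(S\NP)  >  k=2
[0,3] S  <  k=1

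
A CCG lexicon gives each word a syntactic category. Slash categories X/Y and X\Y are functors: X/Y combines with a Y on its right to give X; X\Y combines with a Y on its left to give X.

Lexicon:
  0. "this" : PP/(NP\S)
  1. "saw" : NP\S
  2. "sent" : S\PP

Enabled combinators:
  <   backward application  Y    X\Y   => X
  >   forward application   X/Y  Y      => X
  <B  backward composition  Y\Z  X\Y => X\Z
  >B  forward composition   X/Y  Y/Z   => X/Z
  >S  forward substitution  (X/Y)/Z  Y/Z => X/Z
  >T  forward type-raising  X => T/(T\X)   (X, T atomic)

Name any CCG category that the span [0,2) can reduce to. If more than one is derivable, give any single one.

PP

[0,3] S   <
  [0,2] PP   >
    [0,1] "this" : PP/(NP\S)
    [1,2] "saw" : NP\S
  [2,3] "sent" : S\PP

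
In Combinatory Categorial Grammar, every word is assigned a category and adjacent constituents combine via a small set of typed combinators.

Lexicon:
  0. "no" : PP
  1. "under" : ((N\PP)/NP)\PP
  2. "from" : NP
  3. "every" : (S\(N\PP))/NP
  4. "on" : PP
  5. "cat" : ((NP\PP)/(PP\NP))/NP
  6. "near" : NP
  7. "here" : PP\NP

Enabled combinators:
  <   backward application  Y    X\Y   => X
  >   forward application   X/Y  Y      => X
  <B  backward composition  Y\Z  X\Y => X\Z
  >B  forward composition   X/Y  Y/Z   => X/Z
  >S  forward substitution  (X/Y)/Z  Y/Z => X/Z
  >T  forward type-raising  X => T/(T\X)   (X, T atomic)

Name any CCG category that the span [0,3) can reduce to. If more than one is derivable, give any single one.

[0,8] S   <
  [0,3] N\PP   >
    [0,2] (N\PP)/NP   <
      [0,1] "no" : PP
      [1,2] "under" : ((N\PP)/NP)\PP
    [2,3] "from" : NP
  [3,8] S\(N\PP)   >
    [3,4] "every" : (S\(N\PP))/NP
    [4,8] NP   >
      [4,5] NP/(NP\PP)   >T
        [4,5] "on" : PP
      [5,8] NP\PP   >
        [5,7] (NP\PP)/(PP\NP)   >
          [5,6] "cat" : ((NP\PP)/(PP\NP))/NP
          [6,7] "near" : NP
        [7,8] "here" : PP\NP

N\PP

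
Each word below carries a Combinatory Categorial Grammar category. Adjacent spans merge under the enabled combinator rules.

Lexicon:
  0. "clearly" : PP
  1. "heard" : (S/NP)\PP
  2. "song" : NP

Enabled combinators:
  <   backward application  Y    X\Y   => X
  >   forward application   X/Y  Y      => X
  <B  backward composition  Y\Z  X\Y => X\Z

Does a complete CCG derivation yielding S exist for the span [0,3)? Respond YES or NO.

YES

[0,3] S   >
  [0,2] S/NP   <
    [0,1] "clearly" : PP
    [1,2] "heard" : (S/NP)\PP
  [2,3] "song" : NP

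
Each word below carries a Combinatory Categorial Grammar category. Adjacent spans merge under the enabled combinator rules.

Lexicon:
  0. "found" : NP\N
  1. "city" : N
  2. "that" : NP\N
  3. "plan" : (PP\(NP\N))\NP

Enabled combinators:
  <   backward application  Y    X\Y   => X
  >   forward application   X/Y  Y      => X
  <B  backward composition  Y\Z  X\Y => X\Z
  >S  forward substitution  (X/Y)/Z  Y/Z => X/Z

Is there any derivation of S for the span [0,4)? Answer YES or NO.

NO

NP\N N NP\N (PP\(NP\N))\NP
CKY chart[0,4] = {PP}; S ∉ chart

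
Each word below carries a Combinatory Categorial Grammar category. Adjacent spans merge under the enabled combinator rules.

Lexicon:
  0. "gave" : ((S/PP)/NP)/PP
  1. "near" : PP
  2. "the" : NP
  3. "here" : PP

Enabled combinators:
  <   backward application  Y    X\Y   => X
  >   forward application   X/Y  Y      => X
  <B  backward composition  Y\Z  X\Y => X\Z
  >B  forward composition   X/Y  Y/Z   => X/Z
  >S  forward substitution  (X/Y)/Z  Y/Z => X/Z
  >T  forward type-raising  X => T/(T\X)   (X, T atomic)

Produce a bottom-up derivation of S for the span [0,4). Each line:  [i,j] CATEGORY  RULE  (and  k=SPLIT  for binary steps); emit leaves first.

[0,4] S   >
  [0,3] S/PP   >
    [0,2] (S/PP)/NP   >
      [0,1] "gave" : ((S/PP)/NP)/PP
      [1,2] "near" : PP
    [2,3] "the" : NP
  [3,4] "here" : PP

[0,1] ((S/PP)/NP)/PP  lex  "gave"
[1,2] PP  lex  "near"
[0,2] (S/PP)/NP  >  k=1
[2,3] NP  lex  "the"
[0,3] S/PP  >  k=2
[3,4] PP  lex  "here"
[0,4] S  >  k=3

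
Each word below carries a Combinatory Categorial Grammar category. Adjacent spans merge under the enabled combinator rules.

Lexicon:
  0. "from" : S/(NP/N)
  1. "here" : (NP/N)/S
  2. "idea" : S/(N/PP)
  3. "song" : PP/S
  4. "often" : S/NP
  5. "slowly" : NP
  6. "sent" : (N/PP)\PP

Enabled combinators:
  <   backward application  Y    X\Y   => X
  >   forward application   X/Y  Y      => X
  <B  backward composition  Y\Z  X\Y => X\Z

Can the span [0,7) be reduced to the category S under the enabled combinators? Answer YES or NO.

YES

[0,7] S   >
  [0,1] "from" : S/(NP/N)
  [1,7] NP/N   >
    [1,2] "here" : (NP/N)/S
    [2,7] S   >
      [2,3] "idea" : S/(N/PP)
      [3,7] N/PP   <
        [3,6] PP   >
          [3,4] "song" : PP/S
          [4,6] S   >
            [4,5] "often" : S/NP
            [5,6] "slowly" : NP
        [6,7] "sent" : (N/PP)\PP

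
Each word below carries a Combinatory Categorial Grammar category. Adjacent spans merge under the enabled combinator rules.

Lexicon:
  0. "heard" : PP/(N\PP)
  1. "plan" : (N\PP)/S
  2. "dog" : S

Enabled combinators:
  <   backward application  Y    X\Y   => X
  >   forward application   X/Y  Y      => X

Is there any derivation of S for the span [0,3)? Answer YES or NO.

NO

PP/(N\PP) (N\PP)/S S
CKY chart[0,3] = {PP}; S ∉ chart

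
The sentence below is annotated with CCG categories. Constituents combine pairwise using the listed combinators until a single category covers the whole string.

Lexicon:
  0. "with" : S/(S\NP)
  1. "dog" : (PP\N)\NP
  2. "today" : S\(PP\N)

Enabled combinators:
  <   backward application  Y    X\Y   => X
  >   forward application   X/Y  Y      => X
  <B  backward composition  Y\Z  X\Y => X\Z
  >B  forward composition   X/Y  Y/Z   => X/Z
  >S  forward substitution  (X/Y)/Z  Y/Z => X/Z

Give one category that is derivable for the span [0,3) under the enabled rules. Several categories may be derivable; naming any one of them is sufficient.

[0,3] S   >
  [0,1] "with" : S/(S\NP)
  [1,3] S\NP   <B
    [1,2] "dog" : (PP\N)\NP
    [2,3] "today" : S\(PP\N)

S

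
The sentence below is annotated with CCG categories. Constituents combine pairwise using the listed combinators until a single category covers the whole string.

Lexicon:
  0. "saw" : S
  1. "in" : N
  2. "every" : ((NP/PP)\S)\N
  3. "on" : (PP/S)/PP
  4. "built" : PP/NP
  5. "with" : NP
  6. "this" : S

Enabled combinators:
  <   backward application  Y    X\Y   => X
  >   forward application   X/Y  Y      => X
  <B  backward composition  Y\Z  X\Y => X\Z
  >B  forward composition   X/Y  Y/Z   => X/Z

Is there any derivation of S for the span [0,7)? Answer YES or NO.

NO

S N ((NP/PP)\S)\N (PP/S)/PP PP/NP NP S
CKY chart[0,7] = {NP}; S ∉ chart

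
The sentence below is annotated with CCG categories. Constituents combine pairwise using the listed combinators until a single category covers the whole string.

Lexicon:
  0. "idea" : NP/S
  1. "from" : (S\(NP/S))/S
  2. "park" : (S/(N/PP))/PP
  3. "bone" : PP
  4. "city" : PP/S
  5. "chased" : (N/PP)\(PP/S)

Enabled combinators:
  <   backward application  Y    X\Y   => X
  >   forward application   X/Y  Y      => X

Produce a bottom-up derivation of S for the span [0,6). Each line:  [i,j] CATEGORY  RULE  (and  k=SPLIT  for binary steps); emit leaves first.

[0,1] NP/S  lex  "idea"
[1,2] (S\(NP/S))/S  lex  "from"
[2,3] (S/(N/PP))/PP  lex  "park"
[3,4] PP  lex  "bone"
[2,4] S/(N/PP)  >  k=3
[4,5] PP/S  lex  "city"
[5,6] (N/PP)\(PP/S)  lex  "chased"
[4,6] N/PP  <  k=5
[2,6] S  >  k=4
[1,6] S\(NP/S)  >  k=2
[0,6] S  <  k=1

[0,6] S   <
  [0,1] "idea" : NP/S
  [1,6] S\(NP/S)   >
    [1,2] "from" : (S\(NP/S))/S
    [2,6] S   >
      [2,4] S/(N/PP)   >
        [2,3] "park" : (S/(N/PP))/PP
        [3,4] "bone" : PP
      [4,6] N/PP   <
        [4,5] "city" : PP/S
        [5,6] "chased" : (N/PP)\(PP/S)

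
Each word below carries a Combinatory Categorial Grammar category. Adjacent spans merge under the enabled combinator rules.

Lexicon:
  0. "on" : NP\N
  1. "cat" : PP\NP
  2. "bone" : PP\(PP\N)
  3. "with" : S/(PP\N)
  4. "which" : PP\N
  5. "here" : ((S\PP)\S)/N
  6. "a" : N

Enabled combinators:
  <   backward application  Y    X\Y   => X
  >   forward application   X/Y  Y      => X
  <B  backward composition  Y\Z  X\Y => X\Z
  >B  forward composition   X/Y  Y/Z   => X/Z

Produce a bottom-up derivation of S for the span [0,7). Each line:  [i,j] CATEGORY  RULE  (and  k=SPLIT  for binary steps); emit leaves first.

[0,1] NP\N  lex  "on"
[1,2] PP\NP  lex  "cat"
[0,2] PP\N  <B  k=1
[2,3] PP\(PP\N)  lex  "bone"
[0,3] PP  <  k=2
[3,4] S/(PP\N)  lex  "with"
[4,5] PP\N  lex  "which"
[3,5] S  >  k=4
[5,6] ((S\PP)\S)/N  lex  "here"
[6,7] N  lex  "a"
[5,7] (S\PP)\S  >  k=6
[3,7] S\PP  <  k=5
[0,7] S  <  k=3

[0,7] S   <
  [0,3] PP   <
    [0,2] PP\N   <B
      [0,1] "on" : NP\N
      [1,2] "cat" : PP\NP
    [2,3] "bone" : PP\(PP\N)
  [3,7] S\PP   <
    [3,5] S   >
      [3,4] "with" : S/(PP\N)
      [4,5] "which" : PP\N
    [5,7] (S\PP)\S   >
      [5,6] "here" : ((S\PP)\S)/N
      [6,7] "a" : N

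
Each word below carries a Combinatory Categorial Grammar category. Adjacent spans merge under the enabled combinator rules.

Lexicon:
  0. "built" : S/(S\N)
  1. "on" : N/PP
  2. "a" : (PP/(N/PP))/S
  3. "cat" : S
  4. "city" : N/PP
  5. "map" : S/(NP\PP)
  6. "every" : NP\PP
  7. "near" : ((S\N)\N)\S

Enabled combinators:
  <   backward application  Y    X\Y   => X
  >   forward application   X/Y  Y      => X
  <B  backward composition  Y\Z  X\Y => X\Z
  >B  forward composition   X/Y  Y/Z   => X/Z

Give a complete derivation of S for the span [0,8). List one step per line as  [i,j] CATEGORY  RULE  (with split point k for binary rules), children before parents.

[0,1] S/(S\N)  lex  "built"
[1,2] N/PP  lex  "on"
[2,3] (PP/(N/PP))/S  lex  "a"
[3,4] S  lex  "cat"
[2,4] PP/(N/PP)  >  k=3
[4,5] N/PP  lex  "city"
[2,5] PP  >  k=4
[1,5] N  >  k=2
[5,6] S/(NP\PP)  lex  "map"
[6,7] NP\PP  lex  "every"
[5,7] S  >  k=6
[7,8] ((S\N)\N)\S  lex  "near"
[5,8] (S\N)\N  <  k=7
[1,8] S\N  <  k=5
[0,8] S  >  k=1

[0,8] S   >
  [0,1] "built" : S/(S\N)
  [1,8] S\N   <
    [1,5] N   >
      [1,2] "on" : N/PP
      [2,5] PP   >
        [2,4] PP/(N/PP)   >
          [2,3] "a" : (PP/(N/PP))/S
          [3,4] "cat" : S
        [4,5] "city" : N/PP
    [5,8] (S\N)\N   <
      [5,7] S   >
        [5,6] "map" : S/(NP\PP)
        [6,7] "every" : NP\PP
      [7,8] "near" : ((S\N)\N)\S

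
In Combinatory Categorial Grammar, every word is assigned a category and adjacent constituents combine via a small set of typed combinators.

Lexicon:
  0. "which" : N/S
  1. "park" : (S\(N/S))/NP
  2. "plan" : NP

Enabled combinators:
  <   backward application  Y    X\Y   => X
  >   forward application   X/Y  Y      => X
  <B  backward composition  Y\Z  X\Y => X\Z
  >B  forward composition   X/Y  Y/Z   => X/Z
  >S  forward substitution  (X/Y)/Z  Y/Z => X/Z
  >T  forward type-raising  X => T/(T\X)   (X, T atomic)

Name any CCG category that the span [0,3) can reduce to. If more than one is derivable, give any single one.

[0,3] S   <
  [0,1] "which" : N/S
  [1,3] S\(N/S)   >
    [1,2] "park" : (S\(N/S))/NP
    [2,3] "plan" : NP

S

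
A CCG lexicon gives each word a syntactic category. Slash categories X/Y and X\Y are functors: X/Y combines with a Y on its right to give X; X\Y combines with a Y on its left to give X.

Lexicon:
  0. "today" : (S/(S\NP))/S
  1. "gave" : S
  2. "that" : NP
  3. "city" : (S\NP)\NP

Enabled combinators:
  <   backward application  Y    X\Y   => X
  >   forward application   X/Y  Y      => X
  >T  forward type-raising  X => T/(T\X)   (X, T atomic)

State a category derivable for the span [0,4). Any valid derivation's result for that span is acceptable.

[0,4] S   >
  [0,2] S/(S\NP)   >
    [0,1] "today" : (S/(S\NP))/S
    [1,2] "gave" : S
  [2,4] S\NP   <
    [2,3] "that" : NP
    [3,4] "city" : (S\NP)\NP

S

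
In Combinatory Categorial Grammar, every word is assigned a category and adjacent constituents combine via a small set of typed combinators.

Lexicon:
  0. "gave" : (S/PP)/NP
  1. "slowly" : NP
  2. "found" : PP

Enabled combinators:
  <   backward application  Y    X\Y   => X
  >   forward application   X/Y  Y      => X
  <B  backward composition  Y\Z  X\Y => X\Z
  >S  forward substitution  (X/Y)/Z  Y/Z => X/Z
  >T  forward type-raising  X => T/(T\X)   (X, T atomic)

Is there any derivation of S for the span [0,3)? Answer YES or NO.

YES

[0,3] S   >
  [0,2] S/PP   >
    [0,1] "gave" : (S/PP)/NP
    [1,2] "slowly" : NP
  [2,3] "found" : PP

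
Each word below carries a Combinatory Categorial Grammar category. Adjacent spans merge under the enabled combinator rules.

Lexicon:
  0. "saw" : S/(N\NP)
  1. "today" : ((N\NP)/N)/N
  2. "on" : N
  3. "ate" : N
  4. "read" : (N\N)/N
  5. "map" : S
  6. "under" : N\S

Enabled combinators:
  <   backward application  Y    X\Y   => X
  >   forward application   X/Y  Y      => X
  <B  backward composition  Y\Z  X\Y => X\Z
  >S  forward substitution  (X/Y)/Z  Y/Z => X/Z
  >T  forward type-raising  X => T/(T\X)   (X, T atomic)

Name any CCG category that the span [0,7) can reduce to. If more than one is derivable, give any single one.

[0,7] S   >
  [0,1] "saw" : S/(N\NP)
  [1,7] N\NP   <B
    [1,4] N\NP   >
      [1,3] (N\NP)/N   >
        [1,2] "today" : ((N\NP)/N)/N
        [2,3] "on" : N
      [3,4] "ate" : N
    [4,7] N\N   >
      [4,5] "read" : (N\N)/N
      [5,7] N   <
        [5,6] "map" : S
        [6,7] "under" : N\S

S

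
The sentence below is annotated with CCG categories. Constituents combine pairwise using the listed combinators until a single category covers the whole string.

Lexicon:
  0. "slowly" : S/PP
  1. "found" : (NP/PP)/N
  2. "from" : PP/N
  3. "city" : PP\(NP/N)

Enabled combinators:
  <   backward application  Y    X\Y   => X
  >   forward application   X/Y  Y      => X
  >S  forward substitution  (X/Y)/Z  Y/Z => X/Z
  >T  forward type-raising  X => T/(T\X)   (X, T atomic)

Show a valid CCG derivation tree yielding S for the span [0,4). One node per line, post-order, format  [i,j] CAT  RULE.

[0,1] S/PP  lex  "slowly"
[1,2] (NP/PP)/N  lex  "found"
[2,3] PP/N  lex  "from"
[1,3] NP/N  >S  k=2
[3,4] PP\(NP/N)  lex  "city"
[1,4] PP  <  k=3
[0,4] S  >  k=1

[0,4] S   >
  [0,1] "slowly" : S/PP
  [1,4] PP   <
    [1,3] NP/N   >S
      [1,2] "found" : (NP/PP)/N
      [2,3] "from" : PP/N
    [3,4] "city" : PP\(NP/N)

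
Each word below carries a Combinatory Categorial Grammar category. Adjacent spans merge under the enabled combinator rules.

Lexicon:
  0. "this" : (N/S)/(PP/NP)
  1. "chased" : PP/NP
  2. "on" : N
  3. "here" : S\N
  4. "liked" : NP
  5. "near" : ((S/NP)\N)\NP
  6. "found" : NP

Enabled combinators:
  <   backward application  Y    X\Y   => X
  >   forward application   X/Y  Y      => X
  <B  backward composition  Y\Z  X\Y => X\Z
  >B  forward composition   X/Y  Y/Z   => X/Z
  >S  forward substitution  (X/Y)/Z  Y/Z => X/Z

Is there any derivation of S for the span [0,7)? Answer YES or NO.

YES

[0,7] S   >
  [0,6] S/NP   <
    [0,4] N   >
      [0,2] N/S   >
        [0,1] "this" : (N/S)/(PP/NP)
        [1,2] "chased" : PP/NP
      [2,4] S   <
        [2,3] "on" : N
        [3,4] "here" : S\N
    [4,6] (S/NP)\N   <
      [4,5] "liked" : NP
      [5,6] "near" : ((S/NP)\N)\NP
  [6,7] "found" : NP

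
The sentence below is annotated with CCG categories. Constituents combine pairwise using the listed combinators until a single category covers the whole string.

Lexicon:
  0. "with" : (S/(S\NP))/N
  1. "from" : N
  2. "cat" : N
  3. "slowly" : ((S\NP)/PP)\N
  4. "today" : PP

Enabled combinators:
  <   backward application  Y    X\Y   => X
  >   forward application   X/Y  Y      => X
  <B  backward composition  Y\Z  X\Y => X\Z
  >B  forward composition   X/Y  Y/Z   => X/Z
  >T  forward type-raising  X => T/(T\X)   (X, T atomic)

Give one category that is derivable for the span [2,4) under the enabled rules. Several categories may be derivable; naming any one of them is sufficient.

[0,5] S   >
  [0,2] S/(S\NP)   >
    [0,1] "with" : (S/(S\NP))/N
    [1,2] "from" : N
  [2,5] S\NP   >
    [2,4] (S\NP)/PP   <
      [2,3] "cat" : N
      [3,4] "slowly" : ((S\NP)/PP)\N
    [4,5] "today" : PP

(S\NP)/PP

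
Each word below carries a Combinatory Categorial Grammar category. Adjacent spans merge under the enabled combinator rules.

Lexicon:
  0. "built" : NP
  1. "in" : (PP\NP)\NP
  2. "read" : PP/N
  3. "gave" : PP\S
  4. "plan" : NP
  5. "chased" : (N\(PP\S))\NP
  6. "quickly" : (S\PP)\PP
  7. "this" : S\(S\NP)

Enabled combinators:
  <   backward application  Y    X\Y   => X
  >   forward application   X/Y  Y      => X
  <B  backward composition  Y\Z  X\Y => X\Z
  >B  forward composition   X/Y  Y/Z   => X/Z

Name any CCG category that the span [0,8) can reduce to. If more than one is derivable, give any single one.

S

[0,8] S   <
  [0,7] S\NP   <B
    [0,2] PP\NP   <
      [0,1] "built" : NP
      [1,2] "in" : (PP\NP)\NP
    [2,7] S\PP   <
      [2,6] PP   >
        [2,3] "read" : PP/N
        [3,6] N   <
          [3,4] "gave" : PP\S
          [4,6] N\(PP\S)   <
            [4,5] "plan" : NP
            [5,6] "chased" : (N\(PP\S))\NP
      [6,7] "quickly" : (S\PP)\PP
  [7,8] "this" : S\(S\NP)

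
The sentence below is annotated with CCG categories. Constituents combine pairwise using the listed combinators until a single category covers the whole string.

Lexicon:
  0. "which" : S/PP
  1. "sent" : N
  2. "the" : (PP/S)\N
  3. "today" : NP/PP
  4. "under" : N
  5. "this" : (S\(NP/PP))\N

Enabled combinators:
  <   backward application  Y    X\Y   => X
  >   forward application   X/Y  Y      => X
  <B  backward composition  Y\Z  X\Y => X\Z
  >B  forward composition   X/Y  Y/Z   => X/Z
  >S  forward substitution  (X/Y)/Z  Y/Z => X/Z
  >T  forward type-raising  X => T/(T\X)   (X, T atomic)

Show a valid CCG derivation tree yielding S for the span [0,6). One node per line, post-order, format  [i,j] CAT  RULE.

[0,1] S/PP  lex  "which"
[1,2] N  lex  "sent"
[2,3] (PP/S)\N  lex  "the"
[1,3] PP/S  <  k=2
[3,4] NP/PP  lex  "today"
[4,5] N  lex  "under"
[5,6] (S\(NP/PP))\N  lex  "this"
[4,6] S\(NP/PP)  <  k=5
[3,6] S  <  k=4
[1,6] PP  >  k=3
[0,6] S  >  k=1

[0,6] S   >
  [0,1] "which" : S/PP
  [1,6] PP   >
    [1,3] PP/S   <
      [1,2] "sent" : N
      [2,3] "the" : (PP/S)\N
    [3,6] S   <
      [3,4] "today" : NP/PP
      [4,6] S\(NP/PP)   <
        [4,5] "under" : N
        [5,6] "this" : (S\(NP/PP))\N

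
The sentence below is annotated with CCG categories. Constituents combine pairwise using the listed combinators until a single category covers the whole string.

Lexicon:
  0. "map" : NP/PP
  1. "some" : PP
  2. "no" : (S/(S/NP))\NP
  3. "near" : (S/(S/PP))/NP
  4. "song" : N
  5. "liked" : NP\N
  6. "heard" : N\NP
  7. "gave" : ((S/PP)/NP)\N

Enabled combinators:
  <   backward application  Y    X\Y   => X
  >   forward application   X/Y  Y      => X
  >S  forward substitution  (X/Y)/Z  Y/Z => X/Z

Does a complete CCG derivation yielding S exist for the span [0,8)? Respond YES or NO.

YES

[0,8] S   >
  [0,3] S/(S/NP)   <
    [0,2] NP   >
      [0,1] "map" : NP/PP
      [1,2] "some" : PP
    [2,3] "no" : (S/(S/NP))\NP
  [3,8] S/NP   >S
    [3,4] "near" : (S/(S/PP))/NP
    [4,8] (S/PP)/NP   <
      [4,7] N   <
        [4,6] NP   <
          [4,5] "song" : N
          [5,6] "liked" : NP\N
        [6,7] "heard" : N\NP
      [7,8] "gave" : ((S/PP)/NP)\N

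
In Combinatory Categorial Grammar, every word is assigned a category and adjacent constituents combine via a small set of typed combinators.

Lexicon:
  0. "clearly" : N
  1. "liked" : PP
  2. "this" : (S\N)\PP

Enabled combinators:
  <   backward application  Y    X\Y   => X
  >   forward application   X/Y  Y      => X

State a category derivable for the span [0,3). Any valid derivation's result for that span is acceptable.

S

[0,3] S   <
  [0,1] "clearly" : N
  [1,3] S\N   <
    [1,2] "liked" : PP
    [2,3] "this" : (S\N)\PP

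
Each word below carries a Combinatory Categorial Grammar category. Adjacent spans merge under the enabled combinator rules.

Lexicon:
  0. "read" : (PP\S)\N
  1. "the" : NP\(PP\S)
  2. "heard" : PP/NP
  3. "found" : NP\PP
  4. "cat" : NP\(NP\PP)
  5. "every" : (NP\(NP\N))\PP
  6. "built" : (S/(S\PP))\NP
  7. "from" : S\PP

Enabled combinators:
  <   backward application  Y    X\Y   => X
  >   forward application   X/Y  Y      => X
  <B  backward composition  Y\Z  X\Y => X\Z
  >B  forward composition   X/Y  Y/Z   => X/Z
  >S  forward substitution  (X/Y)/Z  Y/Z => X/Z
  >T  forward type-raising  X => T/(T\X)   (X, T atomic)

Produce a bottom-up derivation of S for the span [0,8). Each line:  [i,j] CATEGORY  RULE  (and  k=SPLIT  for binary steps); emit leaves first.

[0,1] (PP\S)\N  lex  "read"
[1,2] NP\(PP\S)  lex  "the"
[0,2] NP\N  <B  k=1
[2,3] PP/NP  lex  "heard"
[3,4] NP\PP  lex  "found"
[4,5] NP\(NP\PP)  lex  "cat"
[3,5] NP  <  k=4
[2,5] PP  >  k=3
[5,6] (NP\(NP\N))\PP  lex  "every"
[2,6] NP\(NP\N)  <  k=5
[0,6] NP  <  k=2
[6,7] (S/(S\PP))\NP  lex  "built"
[0,7] S/(S\PP)  <  k=6
[7,8] S\PP  lex  "from"
[0,8] S  >  k=7

[0,8] S   >
  [0,7] S/(S\PP)   <
    [0,6] NP   <
      [0,2] NP\N   <B
        [0,1] "read" : (PP\S)\N
        [1,2] "the" : NP\(PP\S)
      [2,6] NP\(NP\N)   <
        [2,5] PP   >
          [2,3] "heard" : PP/NP
          [3,5] NP   <
            [3,4] "found" : NP\PP
            [4,5] "cat" : NP\(NP\PP)
        [5,6] "every" : (NP\(NP\N))\PP
    [6,7] "built" : (S/(S\PP))\NP
  [7,8] "from" : S\PP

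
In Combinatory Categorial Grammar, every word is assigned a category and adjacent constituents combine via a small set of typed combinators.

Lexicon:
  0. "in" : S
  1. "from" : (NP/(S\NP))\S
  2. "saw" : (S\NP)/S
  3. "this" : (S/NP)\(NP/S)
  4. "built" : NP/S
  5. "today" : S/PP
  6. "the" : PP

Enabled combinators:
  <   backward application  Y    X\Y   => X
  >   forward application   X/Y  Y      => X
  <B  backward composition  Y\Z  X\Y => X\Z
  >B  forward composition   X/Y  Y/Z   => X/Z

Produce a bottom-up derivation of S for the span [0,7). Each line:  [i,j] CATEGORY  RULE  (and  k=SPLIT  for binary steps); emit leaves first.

[0,7] S   >
  [0,4] S/NP   <
    [0,3] NP/S   >B
      [0,2] NP/(S\NP)   <
        [0,1] "in" : S
        [1,2] "from" : (NP/(S\NP))\S
      [2,3] "saw" : (S\NP)/S
    [3,4] "this" : (S/NP)\(NP/S)
  [4,7] NP   >
    [4,6] NP/PP   >B
      [4,5] "built" : NP/S
      [5,6] "today" : S/PP
    [6,7] "the" : PP

[0,1] S  lex  "in"
[1,2] (NP/(S\NP))\S  lex  "from"
[0,2] NP/(S\NP)  <  k=1
[2,3] (S\NP)/S  lex  "saw"
[0,3] NP/S  >B  k=2
[3,4] (S/NP)\(NP/S)  lex  "this"
[0,4] S/NP  <  k=3
[4,5] NP/S  lex  "built"
[5,6] S/PP  lex  "today"
[4,6] NP/PP  >B  k=5
[6,7] PP  lex  "the"
[4,7] NP  >  k=6
[0,7] S  >  k=4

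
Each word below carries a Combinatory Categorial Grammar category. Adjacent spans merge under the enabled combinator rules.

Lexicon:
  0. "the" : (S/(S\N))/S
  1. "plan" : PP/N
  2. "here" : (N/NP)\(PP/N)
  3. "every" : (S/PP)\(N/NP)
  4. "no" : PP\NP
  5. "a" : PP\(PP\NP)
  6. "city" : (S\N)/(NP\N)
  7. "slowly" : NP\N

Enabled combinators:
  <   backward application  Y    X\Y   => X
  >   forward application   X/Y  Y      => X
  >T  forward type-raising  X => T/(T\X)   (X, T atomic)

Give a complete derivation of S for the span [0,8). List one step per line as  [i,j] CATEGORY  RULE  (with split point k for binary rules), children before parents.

[0,8] S   >
  [0,6] S/(S\N)   >
    [0,1] "the" : (S/(S\N))/S
    [1,6] S   >
      [1,4] S/PP   <
        [1,3] N/NP   <
          [1,2] "plan" : PP/N
          [2,3] "here" : (N/NP)\(PP/N)
        [3,4] "every" : (S/PP)\(N/NP)
      [4,6] PP   <
        [4,5] "no" : PP\NP
        [5,6] "a" : PP\(PP\NP)
  [6,8] S\N   >
    [6,7] "city" : (S\N)/(NP\N)
    [7,8] "slowly" : NP\N

[0,1] (S/(S\N))/S  lex  "the"
[1,2] PP/N  lex  "plan"
[2,3] (N/NP)\(PP/N)  lex  "here"
[1,3] N/NP  <  k=2
[3,4] (S/PP)\(N/NP)  lex  "every"
[1,4] S/PP  <  k=3
[4,5] PP\NP  lex  "no"
[5,6] PP\(PP\NP)  lex  "a"
[4,6] PP  <  k=5
[1,6] S  >  k=4
[0,6] S/(S\N)  >  k=1
[6,7] (S\N)/(NP\N)  lex  "city"
[7,8] NP\N  lex  "slowly"
[6,8] S\N  >  k=7
[0,8] S  >  k=6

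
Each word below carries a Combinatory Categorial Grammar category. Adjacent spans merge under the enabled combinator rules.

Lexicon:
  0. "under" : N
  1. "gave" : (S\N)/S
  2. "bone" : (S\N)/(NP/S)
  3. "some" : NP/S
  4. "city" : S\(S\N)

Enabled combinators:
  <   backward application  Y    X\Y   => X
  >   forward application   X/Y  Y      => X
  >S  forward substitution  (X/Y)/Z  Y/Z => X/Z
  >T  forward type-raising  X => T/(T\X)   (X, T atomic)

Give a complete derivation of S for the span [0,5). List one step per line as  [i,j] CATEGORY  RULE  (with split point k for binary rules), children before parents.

[0,1] N  lex  "under"
[0,1] S/(S\N)  >T
[1,2] (S\N)/S  lex  "gave"
[2,3] (S\N)/(NP/S)  lex  "bone"
[3,4] NP/S  lex  "some"
[2,4] S\N  >  k=3
[4,5] S\(S\N)  lex  "city"
[2,5] S  <  k=4
[1,5] S\N  >  k=2
[0,5] S  >  k=1

[0,5] S   >
  [0,1] S/(S\N)   >T
    [0,1] "under" : N
  [1,5] S\N   >
    [1,2] "gave" : (S\N)/S
    [2,5] S   <
      [2,4] S\N   >
        [2,3] "bone" : (S\N)/(NP/S)
        [3,4] "some" : NP/S
      [4,5] "city" : S\(S\N)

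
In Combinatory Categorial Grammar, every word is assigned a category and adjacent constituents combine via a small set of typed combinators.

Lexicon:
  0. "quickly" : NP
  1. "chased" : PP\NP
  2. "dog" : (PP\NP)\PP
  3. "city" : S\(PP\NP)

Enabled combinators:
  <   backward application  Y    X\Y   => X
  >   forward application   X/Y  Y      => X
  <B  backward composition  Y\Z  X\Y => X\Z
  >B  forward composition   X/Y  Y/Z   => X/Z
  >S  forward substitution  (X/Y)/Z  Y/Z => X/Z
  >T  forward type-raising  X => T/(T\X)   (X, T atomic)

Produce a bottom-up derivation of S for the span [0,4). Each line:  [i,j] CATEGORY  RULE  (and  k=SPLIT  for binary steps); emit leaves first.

[0,4] S   <
  [0,2] PP   <
    [0,1] "quickly" : NP
    [1,2] "chased" : PP\NP
  [2,4] S\PP   <B
    [2,3] "dog" : (PP\NP)\PP
    [3,4] "city" : S\(PP\NP)

[0,1] NP  lex  "quickly"
[1,2] PP\NP  lex  "chased"
[0,2] PP  <  k=1
[2,3] (PP\NP)\PP  lex  "dog"
[3,4] S\(PP\NP)  lex  "city"
[2,4] S\PP  <B  k=3
[0,4] S  <  k=2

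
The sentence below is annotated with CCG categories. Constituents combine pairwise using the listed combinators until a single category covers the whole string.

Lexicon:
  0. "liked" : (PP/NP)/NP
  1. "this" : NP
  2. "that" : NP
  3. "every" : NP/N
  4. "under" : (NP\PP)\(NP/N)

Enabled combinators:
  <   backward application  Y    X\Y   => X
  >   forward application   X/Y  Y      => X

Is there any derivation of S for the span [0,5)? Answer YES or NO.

(PP/NP)/NP NP NP NP/N (NP\PP)\(NP/N)
CKY chart[0,5] = {NP}; S ∉ chart

NO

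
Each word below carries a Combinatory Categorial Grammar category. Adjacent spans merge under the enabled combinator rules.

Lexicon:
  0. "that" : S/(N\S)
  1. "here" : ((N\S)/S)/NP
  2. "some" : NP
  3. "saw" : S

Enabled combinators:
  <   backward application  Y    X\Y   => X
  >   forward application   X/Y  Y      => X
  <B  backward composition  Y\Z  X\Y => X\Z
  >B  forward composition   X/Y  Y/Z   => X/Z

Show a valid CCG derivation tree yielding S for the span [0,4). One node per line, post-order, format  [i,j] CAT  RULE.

[0,4] S   >
  [0,1] "that" : S/(N\S)
  [1,4] N\S   >
    [1,3] (N\S)/S   >
      [1,2] "here" : ((N\S)/S)/NP
      [2,3] "some" : NP
    [3,4] "saw" : S

[0,1] S/(N\S)  lex  "that"
[1,2] ((N\S)/S)/NP  lex  "here"
[2,3] NP  lex  "some"
[1,3] (N\S)/S  >  k=2
[3,4] S  lex  "saw"
[1,4] N\S  >  k=3
[0,4] S  >  k=1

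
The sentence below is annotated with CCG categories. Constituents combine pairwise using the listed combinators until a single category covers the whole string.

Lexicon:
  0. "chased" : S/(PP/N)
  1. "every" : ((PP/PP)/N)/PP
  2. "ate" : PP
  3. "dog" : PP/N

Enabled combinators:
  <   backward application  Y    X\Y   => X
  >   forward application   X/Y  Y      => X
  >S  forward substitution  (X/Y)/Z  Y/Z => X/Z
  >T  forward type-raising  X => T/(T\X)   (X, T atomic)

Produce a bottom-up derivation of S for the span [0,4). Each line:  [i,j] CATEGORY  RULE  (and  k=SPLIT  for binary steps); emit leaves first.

[0,1] S/(PP/N)  lex  "chased"
[1,2] ((PP/PP)/N)/PP  lex  "every"
[2,3] PP  lex  "ate"
[1,3] (PP/PP)/N  >  k=2
[3,4] PP/N  lex  "dog"
[1,4] PP/N  >S  k=3
[0,4] S  >  k=1

[0,4] S   >
  [0,1] "chased" : S/(PP/N)
  [1,4] PP/N   >S
    [1,3] (PP/PP)/N   >
      [1,2] "every" : ((PP/PP)/N)/PP
      [2,3] "ate" : PP
    [3,4] "dog" : PP/N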